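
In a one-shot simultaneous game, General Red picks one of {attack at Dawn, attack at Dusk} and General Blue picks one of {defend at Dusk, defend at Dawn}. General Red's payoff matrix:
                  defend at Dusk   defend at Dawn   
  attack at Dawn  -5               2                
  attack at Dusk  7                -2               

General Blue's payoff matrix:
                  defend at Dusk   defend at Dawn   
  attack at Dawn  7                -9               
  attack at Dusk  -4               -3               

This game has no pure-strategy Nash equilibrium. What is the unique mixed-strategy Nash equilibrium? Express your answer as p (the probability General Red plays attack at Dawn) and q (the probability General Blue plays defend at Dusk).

In a mixed equilibrium General Blue is indifferent between defend at Dusk and defend at Dawn; this condition fixes p.
  General Blue's expected payoff from defend at Dusk: p·7 + (1−p)·(-4) = 11p - 4
  General Blue's expected payoff from defend at Dawn: p·(-9) + (1−p)·(-3) = -6p - 3
  11p - 4 = -6p - 3  ⇒  17p = 1  ⇒  p = 1/17.
In a mixed equilibrium General Red is indifferent between attack at Dawn and attack at Dusk; this condition fixes q.
  General Red's expected payoff from attack at Dawn: q·(-5) + (1−q)·2 = -7q + 2
  General Red's expected payoff from attack at Dusk: q·7 + (1−q)·(-2) = 9q - 2
  -7q + 2 = 9q - 2  ⇒  -16q = -4  ⇒  q = 1/4.

p = 1/17, q = 1/4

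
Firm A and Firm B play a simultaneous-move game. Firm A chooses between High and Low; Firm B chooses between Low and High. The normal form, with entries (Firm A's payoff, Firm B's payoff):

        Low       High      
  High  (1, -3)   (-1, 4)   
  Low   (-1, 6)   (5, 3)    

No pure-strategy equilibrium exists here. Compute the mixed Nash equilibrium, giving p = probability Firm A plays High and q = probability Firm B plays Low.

Set Firm B's expected payoff from Low equal to that from High:
  Firm B's payoff to Low: p·(-3) + (1−p)·6 = -9p + 6
  Firm B's payoff to High: p·4 + (1−p)·3 = p + 3
  -9p + 6 = p + 3  ⇒  -10p = -3  ⇒  p = 3/10.
Firm A's indifference between High and Low determines Firm B's mixing probability q:
  Firm A's payoff from High: q·1 + (1−q)·(-1) = 2q - 1
  Firm A's payoff from Low: q·(-1) + (1−q)·5 = -6q + 5
  2q - 1 = -6q + 5  ⇒  8q = 6  ⇒  q = 3/4.

p = 3/10, q = 3/4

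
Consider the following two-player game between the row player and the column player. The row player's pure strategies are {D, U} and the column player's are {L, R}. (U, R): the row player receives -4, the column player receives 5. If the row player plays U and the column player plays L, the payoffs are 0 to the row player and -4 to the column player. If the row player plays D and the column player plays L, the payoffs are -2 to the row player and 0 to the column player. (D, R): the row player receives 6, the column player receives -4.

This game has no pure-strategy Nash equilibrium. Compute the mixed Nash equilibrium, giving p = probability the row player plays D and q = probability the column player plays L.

p = 9/13, q = 5/6

For the column player to be willing to mix, the column player must be indifferent between L and R, which pins down the row player's mix.
  the column player's payoff from L: p·0 + (1−p)·(-4) = 4p - 4
  the column player's payoff from R: p·(-4) + (1−p)·5 = -9p + 5
  4p - 4 = -9p + 5  ⇒  13p = 9  ⇒  p = 9/13.
Set the row player's expected payoff from D equal to that from U:
  the row player's payoff to D: q·(-2) + (1−q)·6 = -8q + 6
  the row player's payoff to U: q·0 + (1−q)·(-4) = 4q - 4
  -8q + 6 = 4q - 4  ⇒  -12q = -10  ⇒  q = 5/6.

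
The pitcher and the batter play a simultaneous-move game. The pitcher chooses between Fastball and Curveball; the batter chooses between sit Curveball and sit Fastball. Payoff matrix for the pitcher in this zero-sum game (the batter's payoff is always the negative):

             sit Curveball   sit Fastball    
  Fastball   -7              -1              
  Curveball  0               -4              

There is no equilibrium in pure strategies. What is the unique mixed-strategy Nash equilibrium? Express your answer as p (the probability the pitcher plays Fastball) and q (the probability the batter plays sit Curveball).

For the batter to be willing to mix, the batter must be indifferent between sit Curveball and sit Fastball, which pins down the pitcher's mix.
  the batter's expected payoff from sit Curveball: p·7 + (1−p)·0 = 7p
  the batter's expected payoff from sit Fastball: p·1 + (1−p)·4 = -3p + 4
  7p = -3p + 4  ⇒  10p = 4  ⇒  p = 2/5.
The pitcher's indifference between Fastball and Curveball determines the batter's mixing probability q:
  the pitcher's payoff to Fastball: q·(-7) + (1−q)·(-1) = -6q - 1
  the pitcher's payoff to Curveball: q·0 + (1−q)·(-4) = 4q - 4
  -6q - 1 = 4q - 4  ⇒  -10q = -3  ⇒  q = 3/10.

p = 2/5, q = 3/10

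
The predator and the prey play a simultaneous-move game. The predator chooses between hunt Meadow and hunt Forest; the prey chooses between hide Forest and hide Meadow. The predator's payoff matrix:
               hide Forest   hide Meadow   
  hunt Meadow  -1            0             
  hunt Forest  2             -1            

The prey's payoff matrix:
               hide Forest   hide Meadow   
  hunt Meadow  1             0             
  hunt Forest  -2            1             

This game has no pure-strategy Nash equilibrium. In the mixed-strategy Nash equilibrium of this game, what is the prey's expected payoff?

For the prey to be willing to mix, the prey must be indifferent between hide Forest and hide Meadow, which pins down the predator's mix.
  the prey's expected payoff from hide Forest: p·1 + (1−p)·(-2) = 3p - 2
  the prey's expected payoff from hide Meadow: p·0 + (1−p)·1 = -p + 1
  3p - 2 = -p + 1  ⇒  4p = 3  ⇒  p = 3/4.
At equilibrium the prey is indifferent across columns, so the prey's payoff equals the payoff from hide Forest: (3/4)·1 + (1/4)·(-2) = 1/4.

1/4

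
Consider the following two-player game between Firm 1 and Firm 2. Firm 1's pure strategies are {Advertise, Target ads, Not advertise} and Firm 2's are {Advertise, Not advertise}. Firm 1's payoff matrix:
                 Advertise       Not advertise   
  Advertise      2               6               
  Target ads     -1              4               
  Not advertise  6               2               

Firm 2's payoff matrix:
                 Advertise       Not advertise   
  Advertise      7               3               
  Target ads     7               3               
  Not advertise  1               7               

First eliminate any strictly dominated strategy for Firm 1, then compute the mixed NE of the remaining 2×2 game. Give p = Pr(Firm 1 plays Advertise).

Firm 1's strategy Target ads is strictly dominated by Advertise: 2 > -1 and 6 > 4. Eliminate Target ads.
Firm 2's indifference between Advertise and Not advertise determines Firm 1's mixing probability p:
  Firm 2's payoff to Advertise: p·7 + (1−p)·1 = 6p + 1
  Firm 2's payoff to Not advertise: p·3 + (1−p)·7 = -4p + 7
  6p + 1 = -4p + 7  ⇒  10p = 6  ⇒  p = 3/5.

p = 3/5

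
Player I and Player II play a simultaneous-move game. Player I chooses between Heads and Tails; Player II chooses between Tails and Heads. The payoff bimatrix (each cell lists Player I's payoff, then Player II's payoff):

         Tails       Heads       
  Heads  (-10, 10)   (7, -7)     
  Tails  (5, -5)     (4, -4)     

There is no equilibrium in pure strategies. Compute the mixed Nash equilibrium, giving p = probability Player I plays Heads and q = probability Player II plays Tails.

p = 1/18, q = 1/6

In a mixed equilibrium Player II is indifferent between Tails and Heads; this condition fixes p.
  Player II's payoff from Tails: p·10 + (1−p)·(-5) = 15p - 5
  Player II's payoff from Heads: p·(-7) + (1−p)·(-4) = -3p - 4
  15p - 5 = -3p - 4  ⇒  18p = 1  ⇒  p = 1/18.
Player II's mix must leave Player I indifferent between Heads and Tails.
  Player I's payoff to Heads: q·(-10) + (1−q)·7 = -17q + 7
  Player I's payoff to Tails: q·5 + (1−q)·4 = q + 4
  -17q + 7 = q + 4  ⇒  -18q = -3  ⇒  q = 1/6.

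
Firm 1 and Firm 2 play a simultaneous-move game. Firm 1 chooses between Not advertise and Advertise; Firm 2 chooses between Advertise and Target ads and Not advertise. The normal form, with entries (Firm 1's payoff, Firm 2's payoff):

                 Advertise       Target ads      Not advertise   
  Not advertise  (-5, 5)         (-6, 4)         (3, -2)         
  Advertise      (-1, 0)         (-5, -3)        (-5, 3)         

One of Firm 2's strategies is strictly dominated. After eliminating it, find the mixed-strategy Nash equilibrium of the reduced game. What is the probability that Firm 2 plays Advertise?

q = 2/3

Firm 2's strategy Target ads is strictly dominated by Advertise: 5 > 4 and 0 > -3. Eliminate Target ads.
Set Firm 1's expected payoff from Not advertise equal to that from Advertise:
  Firm 1's payoff from Not advertise: q·(-5) + (1−q)·3 = -8q + 3
  Firm 1's payoff from Advertise: q·(-1) + (1−q)·(-5) = 4q - 5
  -8q + 3 = 4q - 5  ⇒  -12q = -8  ⇒  q = 2/3.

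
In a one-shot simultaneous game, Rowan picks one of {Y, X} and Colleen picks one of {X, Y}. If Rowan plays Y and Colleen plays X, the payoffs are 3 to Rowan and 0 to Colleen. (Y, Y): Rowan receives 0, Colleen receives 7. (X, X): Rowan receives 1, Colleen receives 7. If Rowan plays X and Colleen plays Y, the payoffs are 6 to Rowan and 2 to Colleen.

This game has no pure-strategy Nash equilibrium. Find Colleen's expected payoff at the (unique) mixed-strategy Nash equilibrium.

Rowan's mix must leave Colleen indifferent between X and Y.
  Colleen's expected payoff from X: p·0 + (1−p)·7 = -7p + 7
  Colleen's expected payoff from Y: p·7 + (1−p)·2 = 5p + 2
  -7p + 7 = 5p + 2  ⇒  -12p = -5  ⇒  p = 5/12.
At equilibrium Colleen is indifferent across columns, so Colleen's payoff equals the payoff from X: (5/12)·0 + (7/12)·7 = 49/12.

49/12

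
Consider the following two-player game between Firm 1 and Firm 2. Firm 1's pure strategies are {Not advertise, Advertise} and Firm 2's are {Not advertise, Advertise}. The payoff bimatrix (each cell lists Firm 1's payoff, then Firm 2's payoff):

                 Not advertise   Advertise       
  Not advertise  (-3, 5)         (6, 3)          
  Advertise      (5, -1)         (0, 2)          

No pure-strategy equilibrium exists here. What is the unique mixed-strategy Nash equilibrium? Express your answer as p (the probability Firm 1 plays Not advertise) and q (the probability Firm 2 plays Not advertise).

p = 3/5, q = 3/7

For Firm 2 to be willing to mix, Firm 2 must be indifferent between Not advertise and Advertise, which pins down Firm 1's mix.
  Firm 2's payoff from Not advertise: p·5 + (1−p)·(-1) = 6p - 1
  Firm 2's payoff from Advertise: p·3 + (1−p)·2 = p + 2
  6p - 1 = p + 2  ⇒  5p = 3  ⇒  p = 3/5.
Set Firm 1's expected payoff from Not advertise equal to that from Advertise:
  Firm 1's payoff from Not advertise: q·(-3) + (1−q)·6 = -9q + 6
  Firm 1's payoff from Advertise: q·5 + (1−q)·0 = 5q
  -9q + 6 = 5q  ⇒  -14q = -6  ⇒  q = 3/7.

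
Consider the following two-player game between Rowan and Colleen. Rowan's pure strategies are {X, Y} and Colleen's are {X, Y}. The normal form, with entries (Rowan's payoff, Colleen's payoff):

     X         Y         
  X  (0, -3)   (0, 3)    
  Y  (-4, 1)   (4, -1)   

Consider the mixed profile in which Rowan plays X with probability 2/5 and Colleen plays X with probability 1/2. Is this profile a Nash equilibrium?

Given Rowan's mix p = 2/5, Colleen's payoff from X is -3/5 but from Y is 3/5. Colleen strictly prefers Y, so Colleen would not mix.
So the proposed profile is not a Nash equilibrium.

No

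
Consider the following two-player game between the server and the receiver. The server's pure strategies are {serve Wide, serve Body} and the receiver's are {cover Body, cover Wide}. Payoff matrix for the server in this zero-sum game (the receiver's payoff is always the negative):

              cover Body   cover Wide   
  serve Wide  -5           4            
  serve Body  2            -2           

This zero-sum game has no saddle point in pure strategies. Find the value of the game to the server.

v = -2/13

Set the server's expected payoff from serve Wide equal to that from serve Body:
  the server's payoff from serve Wide: q·(-5) + (1−q)·4 = -9q + 4
  the server's payoff from serve Body: q·2 + (1−q)·(-2) = 4q - 2
  -9q + 4 = 4q - 2  ⇒  -13q = -6  ⇒  q = 6/13.
The value is the server's expected payoff against this mix (using serve Wide): (6/13)·(-5) + (7/13)·4 = -2/13.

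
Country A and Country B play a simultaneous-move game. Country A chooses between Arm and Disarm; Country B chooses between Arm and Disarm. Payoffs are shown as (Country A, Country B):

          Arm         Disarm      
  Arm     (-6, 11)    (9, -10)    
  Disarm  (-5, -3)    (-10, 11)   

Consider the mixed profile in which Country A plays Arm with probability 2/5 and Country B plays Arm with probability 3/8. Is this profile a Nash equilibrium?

Given Country B's mix q = 3/8, Country A's payoff from Arm is 27/8 but from Disarm is -65/8. Country A strictly prefers Arm, so Country A would not mix.
So the proposed profile is not a Nash equilibrium.

No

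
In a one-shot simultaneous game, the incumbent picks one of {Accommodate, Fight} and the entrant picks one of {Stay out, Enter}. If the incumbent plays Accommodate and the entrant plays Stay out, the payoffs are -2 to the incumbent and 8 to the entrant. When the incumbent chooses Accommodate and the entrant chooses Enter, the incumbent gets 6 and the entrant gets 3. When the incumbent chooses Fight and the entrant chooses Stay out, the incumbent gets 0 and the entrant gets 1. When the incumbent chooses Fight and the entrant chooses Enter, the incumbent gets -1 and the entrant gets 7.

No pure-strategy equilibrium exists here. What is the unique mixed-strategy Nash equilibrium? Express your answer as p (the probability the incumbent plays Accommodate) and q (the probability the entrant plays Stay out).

p = 6/11, q = 7/9

Set the entrant's expected payoff from Stay out equal to that from Enter:
  the entrant's payoff from Stay out: p·8 + (1−p)·1 = 7p + 1
  the entrant's payoff from Enter: p·3 + (1−p)·7 = -4p + 7
  7p + 1 = -4p + 7  ⇒  11p = 6  ⇒  p = 6/11.
For the incumbent to be willing to mix, the incumbent must be indifferent between Accommodate and Fight, which pins down the entrant's mix.
  the incumbent's payoff from Accommodate: q·(-2) + (1−q)·6 = -8q + 6
  the incumbent's payoff from Fight: q·0 + (1−q)·(-1) = q - 1
  -8q + 6 = q - 1  ⇒  -9q = -7  ⇒  q = 7/9.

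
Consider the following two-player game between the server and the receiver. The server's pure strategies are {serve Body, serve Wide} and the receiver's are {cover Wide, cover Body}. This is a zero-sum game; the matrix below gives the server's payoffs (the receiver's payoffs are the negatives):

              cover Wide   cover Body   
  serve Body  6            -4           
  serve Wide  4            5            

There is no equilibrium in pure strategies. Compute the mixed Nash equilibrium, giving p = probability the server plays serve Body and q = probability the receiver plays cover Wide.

The server's mix must leave the receiver indifferent between cover Wide and cover Body.
  the receiver's expected payoff from cover Wide: p·(-6) + (1−p)·(-4) = -2p - 4
  the receiver's expected payoff from cover Body: p·4 + (1−p)·(-5) = 9p - 5
  -2p - 4 = 9p - 5  ⇒  -11p = -1  ⇒  p = 1/11.
The server's indifference between serve Body and serve Wide determines the receiver's mixing probability q:
  the server's payoff from serve Body: q·6 + (1−q)·(-4) = 10q - 4
  the server's payoff from serve Wide: q·4 + (1−q)·5 = -q + 5
  10q - 4 = -q + 5  ⇒  11q = 9  ⇒  q = 9/11.

p = 1/11, q = 9/11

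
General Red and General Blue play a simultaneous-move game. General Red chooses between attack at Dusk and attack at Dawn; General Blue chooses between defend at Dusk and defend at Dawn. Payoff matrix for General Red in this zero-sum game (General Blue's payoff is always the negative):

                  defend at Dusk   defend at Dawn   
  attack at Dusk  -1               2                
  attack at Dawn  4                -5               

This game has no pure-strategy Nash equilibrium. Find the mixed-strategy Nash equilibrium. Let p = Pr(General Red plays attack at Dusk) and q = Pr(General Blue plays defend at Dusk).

p = 3/4, q = 7/12

For General Blue to be willing to mix, General Blue must be indifferent between defend at Dusk and defend at Dawn, which pins down General Red's mix.
  General Blue's expected payoff from defend at Dusk: p·1 + (1−p)·(-4) = 5p - 4
  General Blue's expected payoff from defend at Dawn: p·(-2) + (1−p)·5 = -7p + 5
  5p - 4 = -7p + 5  ⇒  12p = 9  ⇒  p = 3/4.
General Red's indifference between attack at Dusk and attack at Dawn determines General Blue's mixing probability q:
  General Red's payoff from attack at Dusk: q·(-1) + (1−q)·2 = -3q + 2
  General Red's payoff from attack at Dawn: q·4 + (1−q)·(-5) = 9q - 5
  -3q + 2 = 9q - 5  ⇒  -12q = -7  ⇒  q = 7/12.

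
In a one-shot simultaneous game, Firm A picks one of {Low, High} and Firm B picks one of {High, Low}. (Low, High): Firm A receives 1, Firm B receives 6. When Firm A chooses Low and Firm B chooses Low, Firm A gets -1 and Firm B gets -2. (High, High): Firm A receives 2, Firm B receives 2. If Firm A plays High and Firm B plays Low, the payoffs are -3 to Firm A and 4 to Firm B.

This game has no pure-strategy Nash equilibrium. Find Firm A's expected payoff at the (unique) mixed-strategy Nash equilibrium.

1/3

Firm A's indifference between Low and High determines Firm B's mixing probability q:
  Firm A's expected payoff from Low: q·1 + (1−q)·(-1) = 2q - 1
  Firm A's expected payoff from High: q·2 + (1−q)·(-3) = 5q - 3
  2q - 1 = 5q - 3  ⇒  -3q = -2  ⇒  q = 2/3.
At equilibrium Firm A is indifferent across rows, so Firm A's payoff equals the payoff from Low: (2/3)·1 + (1/3)·(-1) = 1/3.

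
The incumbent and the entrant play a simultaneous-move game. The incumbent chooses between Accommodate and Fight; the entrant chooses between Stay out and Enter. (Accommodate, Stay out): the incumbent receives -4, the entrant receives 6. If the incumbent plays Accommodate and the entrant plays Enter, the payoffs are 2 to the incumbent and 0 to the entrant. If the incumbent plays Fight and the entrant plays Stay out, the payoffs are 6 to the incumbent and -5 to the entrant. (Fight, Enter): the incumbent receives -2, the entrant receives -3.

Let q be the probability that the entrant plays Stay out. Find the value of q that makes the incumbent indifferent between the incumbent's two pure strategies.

q = 2/7

For the incumbent to be willing to mix, the incumbent must be indifferent between Accommodate and Fight, which pins down the entrant's mix.
  the incumbent's payoff from Accommodate: q·(-4) + (1−q)·2 = -6q + 2
  the incumbent's payoff from Fight: q·6 + (1−q)·(-2) = 8q - 2
  -6q + 2 = 8q - 2  ⇒  -14q = -4  ⇒  q = 2/7.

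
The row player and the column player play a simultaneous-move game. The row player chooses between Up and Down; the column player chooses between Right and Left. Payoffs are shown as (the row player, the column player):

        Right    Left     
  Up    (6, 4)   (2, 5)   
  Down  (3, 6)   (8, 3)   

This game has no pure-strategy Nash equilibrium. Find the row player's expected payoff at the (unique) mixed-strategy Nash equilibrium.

Set the row player's expected payoff from Up equal to that from Down:
  the row player's payoff to Up: q·6 + (1−q)·2 = 4q + 2
  the row player's payoff to Down: q·3 + (1−q)·8 = -5q + 8
  4q + 2 = -5q + 8  ⇒  9q = 6  ⇒  q = 2/3.
At equilibrium the row player is indifferent across rows, so the row player's payoff equals the payoff from Up: (2/3)·6 + (1/3)·2 = 14/3.

14/3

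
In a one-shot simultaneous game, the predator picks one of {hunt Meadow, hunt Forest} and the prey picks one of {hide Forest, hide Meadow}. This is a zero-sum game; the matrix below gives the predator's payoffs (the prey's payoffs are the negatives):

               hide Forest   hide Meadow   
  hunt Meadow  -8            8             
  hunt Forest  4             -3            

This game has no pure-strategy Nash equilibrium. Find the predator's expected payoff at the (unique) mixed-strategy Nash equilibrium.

8/23

The prey's mix must leave the predator indifferent between hunt Meadow and hunt Forest.
  the predator's expected payoff from hunt Meadow: q·(-8) + (1−q)·8 = -16q + 8
  the predator's expected payoff from hunt Forest: q·4 + (1−q)·(-3) = 7q - 3
  -16q + 8 = 7q - 3  ⇒  -23q = -11  ⇒  q = 11/23.
At equilibrium the predator is indifferent across rows, so the predator's payoff equals the payoff from hunt Meadow: (11/23)·(-8) + (12/23)·8 = 8/23.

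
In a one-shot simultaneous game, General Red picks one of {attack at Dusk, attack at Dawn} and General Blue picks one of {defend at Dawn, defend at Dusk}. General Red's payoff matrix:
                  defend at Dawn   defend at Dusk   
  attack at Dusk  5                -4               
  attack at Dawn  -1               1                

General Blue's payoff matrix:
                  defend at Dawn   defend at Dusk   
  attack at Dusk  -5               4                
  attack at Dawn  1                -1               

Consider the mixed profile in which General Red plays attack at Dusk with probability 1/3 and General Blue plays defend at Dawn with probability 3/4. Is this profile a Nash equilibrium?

Given General Red's mix p = 1/3, General Blue's payoff from defend at Dawn is -1 but from defend at Dusk is 2/3. General Blue strictly prefers defend at Dusk, so General Blue would not mix.
So the proposed profile is not a Nash equilibrium.

No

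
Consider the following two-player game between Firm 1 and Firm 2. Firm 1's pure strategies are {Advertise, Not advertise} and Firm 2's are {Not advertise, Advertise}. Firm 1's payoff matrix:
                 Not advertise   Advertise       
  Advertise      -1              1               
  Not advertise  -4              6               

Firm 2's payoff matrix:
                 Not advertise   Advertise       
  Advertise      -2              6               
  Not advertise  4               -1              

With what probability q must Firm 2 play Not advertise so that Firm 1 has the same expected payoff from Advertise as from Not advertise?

Set Firm 1's expected payoff from Advertise equal to that from Not advertise:
  Firm 1's payoff to Advertise: q·(-1) + (1−q)·1 = -2q + 1
  Firm 1's payoff to Not advertise: q·(-4) + (1−q)·6 = -10q + 6
  -2q + 1 = -10q + 6  ⇒  8q = 5  ⇒  q = 5/8.

q = 5/8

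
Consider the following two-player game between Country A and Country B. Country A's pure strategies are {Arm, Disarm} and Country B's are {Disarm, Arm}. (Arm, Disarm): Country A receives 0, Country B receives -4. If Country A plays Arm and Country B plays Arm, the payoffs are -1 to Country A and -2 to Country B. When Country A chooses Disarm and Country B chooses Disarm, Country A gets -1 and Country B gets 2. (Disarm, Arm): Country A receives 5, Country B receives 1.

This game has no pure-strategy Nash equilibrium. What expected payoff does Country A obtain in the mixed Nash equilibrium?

-1/7

For Country A to be willing to mix, Country A must be indifferent between Arm and Disarm, which pins down Country B's mix.
  Country A's payoff to Arm: q·0 + (1−q)·(-1) = q - 1
  Country A's payoff to Disarm: q·(-1) + (1−q)·5 = -6q + 5
  q - 1 = -6q + 5  ⇒  7q = 6  ⇒  q = 6/7.
At equilibrium Country A is indifferent across rows, so Country A's payoff equals the payoff from Arm: (6/7)·0 + (1/7)·(-1) = -1/7.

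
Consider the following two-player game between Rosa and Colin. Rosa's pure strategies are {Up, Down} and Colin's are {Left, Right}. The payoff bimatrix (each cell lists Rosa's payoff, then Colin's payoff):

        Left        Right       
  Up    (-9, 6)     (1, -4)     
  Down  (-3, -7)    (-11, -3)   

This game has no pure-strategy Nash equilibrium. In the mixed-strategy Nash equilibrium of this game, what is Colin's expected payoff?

-23/7

In a mixed equilibrium Colin is indifferent between Left and Right; this condition fixes p.
  Colin's expected payoff from Left: p·6 + (1−p)·(-7) = 13p - 7
  Colin's expected payoff from Right: p·(-4) + (1−p)·(-3) = -p - 3
  13p - 7 = -p - 3  ⇒  14p = 4  ⇒  p = 2/7.
At equilibrium Colin is indifferent across columns, so Colin's payoff equals the payoff from Left: (2/7)·6 + (5/7)·(-7) = -23/7.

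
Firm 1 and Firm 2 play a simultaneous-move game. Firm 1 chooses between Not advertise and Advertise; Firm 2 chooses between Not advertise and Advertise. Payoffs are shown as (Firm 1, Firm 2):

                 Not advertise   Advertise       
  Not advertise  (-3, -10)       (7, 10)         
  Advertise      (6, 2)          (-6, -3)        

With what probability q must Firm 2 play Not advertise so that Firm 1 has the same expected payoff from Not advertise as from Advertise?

q = 13/22

For Firm 1 to be willing to mix, Firm 1 must be indifferent between Not advertise and Advertise, which pins down Firm 2's mix.
  Firm 1's expected payoff from Not advertise: q·(-3) + (1−q)·7 = -10q + 7
  Firm 1's expected payoff from Advertise: q·6 + (1−q)·(-6) = 12q - 6
  -10q + 7 = 12q - 6  ⇒  -22q = -13  ⇒  q = 13/22.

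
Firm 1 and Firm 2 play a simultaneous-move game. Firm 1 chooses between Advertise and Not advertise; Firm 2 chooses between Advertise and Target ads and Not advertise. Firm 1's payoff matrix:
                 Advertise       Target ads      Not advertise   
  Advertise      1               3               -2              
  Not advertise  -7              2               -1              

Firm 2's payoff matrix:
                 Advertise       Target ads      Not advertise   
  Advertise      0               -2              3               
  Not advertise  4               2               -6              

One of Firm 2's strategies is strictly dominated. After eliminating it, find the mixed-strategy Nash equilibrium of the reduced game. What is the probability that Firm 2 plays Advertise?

q = 1/9

Firm 2's strategy Target ads is strictly dominated by Advertise: 0 > -2 and 4 > 2. Eliminate Target ads.
Set Firm 1's expected payoff from Advertise equal to that from Not advertise:
  Firm 1's payoff to Advertise: q·1 + (1−q)·(-2) = 3q - 2
  Firm 1's payoff to Not advertise: q·(-7) + (1−q)·(-1) = -6q - 1
  3q - 2 = -6q - 1  ⇒  9q = 1  ⇒  q = 1/9.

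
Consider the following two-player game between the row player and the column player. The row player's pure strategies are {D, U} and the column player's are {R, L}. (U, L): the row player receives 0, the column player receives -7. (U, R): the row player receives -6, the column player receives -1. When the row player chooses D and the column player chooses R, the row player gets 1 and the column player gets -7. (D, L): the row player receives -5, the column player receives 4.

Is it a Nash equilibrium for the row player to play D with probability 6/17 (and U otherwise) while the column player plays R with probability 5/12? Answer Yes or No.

Yes

Check the column player's indifference given the row player's mix p = 6/17:
  payoff from R = -53/17; payoff from L = -53/17 — equal.
Check the row player's indifference given the column player's mix q = 5/12:
  payoff from D = -5/2; payoff from U = -5/2 — equal.
Both players are indifferent, so neither can profitably deviate.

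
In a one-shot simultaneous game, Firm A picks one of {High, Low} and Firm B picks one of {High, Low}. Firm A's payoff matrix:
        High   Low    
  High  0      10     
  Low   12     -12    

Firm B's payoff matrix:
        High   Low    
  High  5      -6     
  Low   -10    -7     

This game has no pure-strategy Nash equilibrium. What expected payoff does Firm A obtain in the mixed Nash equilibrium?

Set Firm A's expected payoff from High equal to that from Low:
  Firm A's payoff from High: q·0 + (1−q)·10 = -10q + 10
  Firm A's payoff from Low: q·12 + (1−q)·(-12) = 24q - 12
  -10q + 10 = 24q - 12  ⇒  -34q = -22  ⇒  q = 11/17.
At equilibrium Firm A is indifferent across rows, so Firm A's payoff equals the payoff from High: (11/17)·0 + (6/17)·10 = 60/17.

60/17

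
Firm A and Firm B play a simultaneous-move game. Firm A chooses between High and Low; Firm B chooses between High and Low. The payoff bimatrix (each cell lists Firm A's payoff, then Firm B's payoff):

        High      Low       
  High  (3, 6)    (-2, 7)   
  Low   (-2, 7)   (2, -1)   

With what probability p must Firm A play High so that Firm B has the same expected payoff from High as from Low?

Set Firm B's expected payoff from High equal to that from Low:
  Firm B's payoff to High: p·6 + (1−p)·7 = -p + 7
  Firm B's payoff to Low: p·7 + (1−p)·(-1) = 8p - 1
  -p + 7 = 8p - 1  ⇒  -9p = -8  ⇒  p = 8/9.

p = 8/9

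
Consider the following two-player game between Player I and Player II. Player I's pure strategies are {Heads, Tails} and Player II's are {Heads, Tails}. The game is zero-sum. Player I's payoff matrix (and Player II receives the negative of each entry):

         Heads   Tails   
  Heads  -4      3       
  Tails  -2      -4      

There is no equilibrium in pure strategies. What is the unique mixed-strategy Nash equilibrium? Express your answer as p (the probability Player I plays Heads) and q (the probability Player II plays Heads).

For Player II to be willing to mix, Player II must be indifferent between Heads and Tails, which pins down Player I's mix.
  Player II's payoff to Heads: p·4 + (1−p)·2 = 2p + 2
  Player II's payoff to Tails: p·(-3) + (1−p)·4 = -7p + 4
  2p + 2 = -7p + 4  ⇒  9p = 2  ⇒  p = 2/9.
In a mixed equilibrium Player I is indifferent between Heads and Tails; this condition fixes q.
  Player I's payoff from Heads: q·(-4) + (1−q)·3 = -7q + 3
  Player I's payoff from Tails: q·(-2) + (1−q)·(-4) = 2q - 4
  -7q + 3 = 2q - 4  ⇒  -9q = -7  ⇒  q = 7/9.

p = 2/9, q = 7/9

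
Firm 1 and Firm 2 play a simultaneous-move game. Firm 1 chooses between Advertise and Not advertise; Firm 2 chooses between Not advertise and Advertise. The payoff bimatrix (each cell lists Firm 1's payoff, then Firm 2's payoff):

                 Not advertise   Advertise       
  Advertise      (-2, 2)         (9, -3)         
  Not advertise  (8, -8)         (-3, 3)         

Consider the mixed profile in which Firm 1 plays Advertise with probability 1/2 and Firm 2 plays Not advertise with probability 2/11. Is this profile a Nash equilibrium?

No

Given Firm 1's mix p = 1/2, Firm 2's payoff from Not advertise is -3 but from Advertise is 0. Firm 2 strictly prefers Advertise, so Firm 2 would not mix.
So the proposed profile is not a Nash equilibrium.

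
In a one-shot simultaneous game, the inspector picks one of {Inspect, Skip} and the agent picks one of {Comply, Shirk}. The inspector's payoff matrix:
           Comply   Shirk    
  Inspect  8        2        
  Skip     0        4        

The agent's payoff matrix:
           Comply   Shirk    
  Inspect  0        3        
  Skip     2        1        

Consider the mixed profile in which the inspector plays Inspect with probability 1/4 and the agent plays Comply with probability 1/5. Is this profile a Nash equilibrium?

Check the agent's indifference given the inspector's mix p = 1/4:
  payoff from Comply = 3/2; payoff from Shirk = 3/2 — equal.
Check the inspector's indifference given the agent's mix q = 1/5:
  payoff from Inspect = 16/5; payoff from Skip = 16/5 — equal.
Both players are indifferent, so neither can profitably deviate.

Yes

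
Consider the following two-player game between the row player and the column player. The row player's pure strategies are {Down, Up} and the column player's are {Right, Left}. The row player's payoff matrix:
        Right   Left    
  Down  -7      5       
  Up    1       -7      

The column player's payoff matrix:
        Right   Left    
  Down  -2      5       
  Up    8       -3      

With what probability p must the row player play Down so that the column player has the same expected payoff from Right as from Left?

In a mixed equilibrium the column player is indifferent between Right and Left; this condition fixes p.
  the column player's expected payoff from Right: p·(-2) + (1−p)·8 = -10p + 8
  the column player's expected payoff from Left: p·5 + (1−p)·(-3) = 8p - 3
  -10p + 8 = 8p - 3  ⇒  -18p = -11  ⇒  p = 11/18.

p = 11/18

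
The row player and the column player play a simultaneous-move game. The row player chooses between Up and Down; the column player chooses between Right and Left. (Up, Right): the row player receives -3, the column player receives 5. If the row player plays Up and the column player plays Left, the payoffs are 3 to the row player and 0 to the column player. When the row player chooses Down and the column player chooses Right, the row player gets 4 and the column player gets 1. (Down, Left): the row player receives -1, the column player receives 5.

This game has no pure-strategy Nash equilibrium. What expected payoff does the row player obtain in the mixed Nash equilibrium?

The column player's mix must leave the row player indifferent between Up and Down.
  the row player's payoff from Up: q·(-3) + (1−q)·3 = -6q + 3
  the row player's payoff from Down: q·4 + (1−q)·(-1) = 5q - 1
  -6q + 3 = 5q - 1  ⇒  -11q = -4  ⇒  q = 4/11.
At equilibrium the row player is indifferent across rows, so the row player's payoff equals the payoff from Up: (4/11)·(-3) + (7/11)·3 = 9/11.

9/11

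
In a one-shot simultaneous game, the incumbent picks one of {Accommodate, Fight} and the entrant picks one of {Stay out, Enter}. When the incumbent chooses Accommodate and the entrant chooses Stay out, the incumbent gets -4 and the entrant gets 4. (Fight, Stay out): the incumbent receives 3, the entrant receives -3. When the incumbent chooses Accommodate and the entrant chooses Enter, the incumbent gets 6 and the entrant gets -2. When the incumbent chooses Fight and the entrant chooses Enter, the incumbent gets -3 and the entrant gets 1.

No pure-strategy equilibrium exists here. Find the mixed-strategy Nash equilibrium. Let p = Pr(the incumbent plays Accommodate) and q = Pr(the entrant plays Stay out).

p = 2/5, q = 9/16

Set the entrant's expected payoff from Stay out equal to that from Enter:
  the entrant's payoff from Stay out: p·4 + (1−p)·(-3) = 7p - 3
  the entrant's payoff from Enter: p·(-2) + (1−p)·1 = -3p + 1
  7p - 3 = -3p + 1  ⇒  10p = 4  ⇒  p = 2/5.
The entrant's mix must leave the incumbent indifferent between Accommodate and Fight.
  the incumbent's payoff to Accommodate: q·(-4) + (1−q)·6 = -10q + 6
  the incumbent's payoff to Fight: q·3 + (1−q)·(-3) = 6q - 3
  -10q + 6 = 6q - 3  ⇒  -16q = -9  ⇒  q = 9/16.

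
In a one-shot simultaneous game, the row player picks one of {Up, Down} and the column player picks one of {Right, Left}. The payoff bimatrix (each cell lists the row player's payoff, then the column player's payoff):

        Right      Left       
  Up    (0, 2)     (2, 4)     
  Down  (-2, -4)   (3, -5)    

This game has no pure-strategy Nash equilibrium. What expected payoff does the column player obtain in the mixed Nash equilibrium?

-2

In a mixed equilibrium the column player is indifferent between Right and Left; this condition fixes p.
  the column player's payoff to Right: p·2 + (1−p)·(-4) = 6p - 4
  the column player's payoff to Left: p·4 + (1−p)·(-5) = 9p - 5
  6p - 4 = 9p - 5  ⇒  -3p = -1  ⇒  p = 1/3.
At equilibrium the column player is indifferent across columns, so the column player's payoff equals the payoff from Right: (1/3)·2 + (2/3)·(-4) = -2.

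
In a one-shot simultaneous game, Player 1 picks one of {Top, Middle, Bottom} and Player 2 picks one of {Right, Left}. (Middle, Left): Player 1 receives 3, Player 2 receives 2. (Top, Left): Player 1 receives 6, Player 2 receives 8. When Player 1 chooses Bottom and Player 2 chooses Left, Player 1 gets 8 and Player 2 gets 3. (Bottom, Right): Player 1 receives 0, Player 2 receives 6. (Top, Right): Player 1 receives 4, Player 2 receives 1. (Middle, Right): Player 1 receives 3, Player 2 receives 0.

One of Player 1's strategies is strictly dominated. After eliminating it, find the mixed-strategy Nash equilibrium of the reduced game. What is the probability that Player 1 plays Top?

Player 1's strategy Middle is strictly dominated by Top: 4 > 3 and 6 > 3. Eliminate Middle.
Player 2's indifference between Right and Left determines Player 1's mixing probability p:
  Player 2's expected payoff from Right: p·1 + (1−p)·6 = -5p + 6
  Player 2's expected payoff from Left: p·8 + (1−p)·3 = 5p + 3
  -5p + 6 = 5p + 3  ⇒  -10p = -3  ⇒  p = 3/10.

p = 3/10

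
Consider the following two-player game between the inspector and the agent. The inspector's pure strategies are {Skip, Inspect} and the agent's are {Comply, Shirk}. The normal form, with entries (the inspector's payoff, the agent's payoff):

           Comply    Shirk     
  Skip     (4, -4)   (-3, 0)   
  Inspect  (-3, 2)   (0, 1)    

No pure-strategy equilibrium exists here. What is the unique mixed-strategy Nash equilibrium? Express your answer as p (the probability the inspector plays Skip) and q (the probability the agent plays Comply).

Set the agent's expected payoff from Comply equal to that from Shirk:
  the agent's payoff to Comply: p·(-4) + (1−p)·2 = -6p + 2
  the agent's payoff to Shirk: p·0 + (1−p)·1 = -p + 1
  -6p + 2 = -p + 1  ⇒  -5p = -1  ⇒  p = 1/5.
Set the inspector's expected payoff from Skip equal to that from Inspect:
  the inspector's payoff from Skip: q·4 + (1−q)·(-3) = 7q - 3
  the inspector's payoff from Inspect: q·(-3) + (1−q)·0 = -3q
  7q - 3 = -3q  ⇒  10q = 3  ⇒  q = 3/10.

p = 1/5, q = 3/10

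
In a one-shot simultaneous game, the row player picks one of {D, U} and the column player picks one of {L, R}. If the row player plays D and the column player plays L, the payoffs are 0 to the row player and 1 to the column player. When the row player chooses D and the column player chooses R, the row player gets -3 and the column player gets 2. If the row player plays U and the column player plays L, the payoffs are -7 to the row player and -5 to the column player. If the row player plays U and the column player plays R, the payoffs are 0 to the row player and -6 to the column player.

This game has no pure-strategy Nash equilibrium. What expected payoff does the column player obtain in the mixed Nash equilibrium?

-2

Set the column player's expected payoff from L equal to that from R:
  the column player's payoff to L: p·1 + (1−p)·(-5) = 6p - 5
  the column player's payoff to R: p·2 + (1−p)·(-6) = 8p - 6
  6p - 5 = 8p - 6  ⇒  -2p = -1  ⇒  p = 1/2.
At equilibrium the column player is indifferent across columns, so the column player's payoff equals the payoff from L: (1/2)·1 + (1/2)·(-5) = -2.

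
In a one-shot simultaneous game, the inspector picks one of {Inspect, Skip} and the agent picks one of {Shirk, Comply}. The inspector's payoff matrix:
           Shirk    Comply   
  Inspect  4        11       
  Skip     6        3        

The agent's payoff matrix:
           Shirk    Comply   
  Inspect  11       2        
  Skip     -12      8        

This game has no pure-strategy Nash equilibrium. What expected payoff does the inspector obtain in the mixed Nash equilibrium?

27/5

Set the inspector's expected payoff from Inspect equal to that from Skip:
  the inspector's expected payoff from Inspect: q·4 + (1−q)·11 = -7q + 11
  the inspector's expected payoff from Skip: q·6 + (1−q)·3 = 3q + 3
  -7q + 11 = 3q + 3  ⇒  -10q = -8  ⇒  q = 4/5.
At equilibrium the inspector is indifferent across rows, so the inspector's payoff equals the payoff from Inspect: (4/5)·4 + (1/5)·11 = 27/5.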